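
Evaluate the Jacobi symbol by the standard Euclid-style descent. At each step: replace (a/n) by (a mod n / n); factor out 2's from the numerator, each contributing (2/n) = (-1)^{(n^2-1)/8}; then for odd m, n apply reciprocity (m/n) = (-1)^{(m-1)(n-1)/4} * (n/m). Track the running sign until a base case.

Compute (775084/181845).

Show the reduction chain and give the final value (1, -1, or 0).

1

(775084/181845) = (47704/181845)   [reduce mod 181845]
47704 = 2^3·5963; (2/181845) = -1 since 181845 mod 8 = 5, so (47704/181845) = (-1)^3·(5963/181845); sign now -1
reciprocity: (5963/181845) = +1·(181845/5963) since 5963 mod 4 = 3, 181845 mod 4 = 1; sign now -1
(181845/5963) = (2955/5963)   [reduce mod 5963]
reciprocity: (2955/5963) = -1·(5963/2955) since 2955 mod 4 = 3, 5963 mod 4 = 3; sign now +1
(5963/2955) = (53/2955)   [reduce mod 2955]
reciprocity: (53/2955) = +1·(2955/53) since 53 mod 4 = 1, 2955 mod 4 = 3; sign now +1
(2955/53) = (40/53)   [reduce mod 53]
40 = 2^3·5; (2/53) = -1 since 53 mod 8 = 5, so (40/53) = (-1)^3·(5/53); sign now -1
reciprocity: (5/53) = +1·(53/5) since 5 mod 4 = 1, 53 mod 4 = 1; sign now -1
(53/5) = (3/5)   [reduce mod 5]
reciprocity: (3/5) = +1·(5/3) since 3 mod 4 = 3, 5 mod 4 = 1; sign now -1
(5/3) = (2/3)   [reduce mod 3]
2 = 2^1·1; (2/3) = -1 since 3 mod 8 = 3, so (2/3) = (-1)^1·(1/3); sign now +1
(1/3) = 1; final value = sign = +1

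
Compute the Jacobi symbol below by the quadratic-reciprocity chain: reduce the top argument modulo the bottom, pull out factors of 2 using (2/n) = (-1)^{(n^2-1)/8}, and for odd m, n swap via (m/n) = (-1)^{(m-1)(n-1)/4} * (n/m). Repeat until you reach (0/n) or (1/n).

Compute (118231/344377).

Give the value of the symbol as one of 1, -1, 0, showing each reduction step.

reciprocity: (118231/344377) = +1·(344377/118231) since 118231 mod 4 = 3, 344377 mod 4 = 1; sign now +1
(344377/118231) = (107915/118231)   [reduce mod 118231]
reciprocity: (107915/118231) = -1·(118231/107915) since 107915 mod 4 = 3, 118231 mod 4 = 3; sign now -1
(118231/107915) = (10316/107915)   [reduce mod 107915]
10316 = 2^2·2579; (2/107915) = -1 since 107915 mod 8 = 3, so (10316/107915) = (-1)^2·(2579/107915); sign now -1
reciprocity: (2579/107915) = -1·(107915/2579) since 2579 mod 4 = 3, 107915 mod 4 = 3; sign now +1
(107915/2579) = (2176/2579)   [reduce mod 2579]
2176 = 2^7·17; (2/2579) = -1 since 2579 mod 8 = 3, so (2176/2579) = (-1)^7·(17/2579); sign now -1
reciprocity: (17/2579) = +1·(2579/17) since 17 mod 4 = 1, 2579 mod 4 = 3; sign now -1
(2579/17) = (12/17)   [reduce mod 17]
12 = 2^2·3; (2/17) = +1 since 17 mod 8 = 1, so (12/17) = (+1)^2·(3/17); sign now -1
reciprocity: (3/17) = +1·(17/3) since 3 mod 4 = 3, 17 mod 4 = 1; sign now -1
(17/3) = (2/3)   [reduce mod 3]
2 = 2^1·1; (2/3) = -1 since 3 mod 8 = 3, so (2/3) = (-1)^1·(1/3); sign now +1
(1/3) = 1; final value = sign = +1

1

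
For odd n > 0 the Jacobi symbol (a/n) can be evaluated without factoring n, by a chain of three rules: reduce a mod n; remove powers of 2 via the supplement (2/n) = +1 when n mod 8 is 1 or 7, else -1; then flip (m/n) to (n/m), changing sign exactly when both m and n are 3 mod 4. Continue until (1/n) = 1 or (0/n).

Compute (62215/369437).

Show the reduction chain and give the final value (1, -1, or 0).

flip (62215/369437) -> (369437/62215): both odd, 62215 mod 4 = 3, 369437 mod 4 = 1, so the flip contributes +1; sign now +1
(369437/62215): 369437 mod 62215 = 58362, so (369437/62215) = (58362/62215)
factor out 2^1: 58362 = 2^1·29181; with 62215 mod 8 = 7, (2/62215) = +1; sign now +1; continue with (29181/62215)
flip (29181/62215) -> (62215/29181): both odd, 29181 mod 4 = 1, 62215 mod 4 = 3, so the flip contributes +1; sign now +1
(62215/29181): 62215 mod 29181 = 3853, so (62215/29181) = (3853/29181)
flip (3853/29181) -> (29181/3853): both odd, 3853 mod 4 = 1, 29181 mod 4 = 1, so the flip contributes +1; sign now +1
(29181/3853): 29181 mod 3853 = 2210, so (29181/3853) = (2210/3853)
factor out 2^1: 2210 = 2^1·1105; with 3853 mod 8 = 5, (2/3853) = -1; sign now -1; continue with (1105/3853)
flip (1105/3853) -> (3853/1105): both odd, 1105 mod 4 = 1, 3853 mod 4 = 1, so the flip contributes +1; sign now -1
(3853/1105): 3853 mod 1105 = 538, so (3853/1105) = (538/1105)
factor out 2^1: 538 = 2^1·269; with 1105 mod 8 = 1, (2/1105) = +1; sign now -1; continue with (269/1105)
flip (269/1105) -> (1105/269): both odd, 269 mod 4 = 1, 1105 mod 4 = 1, so the flip contributes +1; sign now -1
(1105/269): 1105 mod 269 = 29, so (1105/269) = (29/269)
flip (29/269) -> (269/29): both odd, 29 mod 4 = 1, 269 mod 4 = 1, so the flip contributes +1; sign now -1
(269/29): 269 mod 29 = 8, so (269/29) = (8/29)
factor out 2^3: 8 = 2^3·1; with 29 mod 8 = 5, (2/29) = -1; sign now +1; continue with (1/29)
reached (1/29) = 1, so the symbol is +1

1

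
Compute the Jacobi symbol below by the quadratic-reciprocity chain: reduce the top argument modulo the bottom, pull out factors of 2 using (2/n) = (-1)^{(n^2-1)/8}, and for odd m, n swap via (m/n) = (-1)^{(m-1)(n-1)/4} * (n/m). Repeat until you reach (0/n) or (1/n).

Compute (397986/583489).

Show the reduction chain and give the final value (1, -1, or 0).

factor out 2^1: 397986 = 2^1·198993; with 583489 mod 8 = 1, (2/583489) = +1; sign now +1; continue with (198993/583489)
flip (198993/583489) -> (583489/198993): both odd, 198993 mod 4 = 1, 583489 mod 4 = 1, so the flip contributes +1; sign now +1
(583489/198993): 583489 mod 198993 = 185503, so (583489/198993) = (185503/198993)
flip (185503/198993) -> (198993/185503): both odd, 185503 mod 4 = 3, 198993 mod 4 = 1, so the flip contributes +1; sign now +1
(198993/185503): 198993 mod 185503 = 13490, so (198993/185503) = (13490/185503)
factor out 2^1: 13490 = 2^1·6745; with 185503 mod 8 = 7, (2/185503) = +1; sign now +1; continue with (6745/185503)
flip (6745/185503) -> (185503/6745): both odd, 6745 mod 4 = 1, 185503 mod 4 = 3, so the flip contributes +1; sign now +1
(185503/6745): 185503 mod 6745 = 3388, so (185503/6745) = (3388/6745)
factor out 2^2: 3388 = 2^2·847; with 6745 mod 8 = 1, (2/6745) = +1; sign now +1; continue with (847/6745)
flip (847/6745) -> (6745/847): both odd, 847 mod 4 = 3, 6745 mod 4 = 1, so the flip contributes +1; sign now +1
(6745/847): 6745 mod 847 = 816, so (6745/847) = (816/847)
factor out 2^4: 816 = 2^4·51; with 847 mod 8 = 7, (2/847) = +1; sign now +1; continue with (51/847)
flip (51/847) -> (847/51): both odd, 51 mod 4 = 3, 847 mod 4 = 3, so the flip contributes -1; sign now -1
(847/51): 847 mod 51 = 31, so (847/51) = (31/51)
flip (31/51) -> (51/31): both odd, 31 mod 4 = 3, 51 mod 4 = 3, so the flip contributes -1; sign now +1
(51/31): 51 mod 31 = 20, so (51/31) = (20/31)
factor out 2^2: 20 = 2^2·5; with 31 mod 8 = 7, (2/31) = +1; sign now +1; continue with (5/31)
flip (5/31) -> (31/5): both odd, 5 mod 4 = 1, 31 mod 4 = 3, so the flip contributes +1; sign now +1
(31/5): 31 mod 5 = 1, so (31/5) = (1/5)
reached (1/5) = 1, so the symbol is +1

1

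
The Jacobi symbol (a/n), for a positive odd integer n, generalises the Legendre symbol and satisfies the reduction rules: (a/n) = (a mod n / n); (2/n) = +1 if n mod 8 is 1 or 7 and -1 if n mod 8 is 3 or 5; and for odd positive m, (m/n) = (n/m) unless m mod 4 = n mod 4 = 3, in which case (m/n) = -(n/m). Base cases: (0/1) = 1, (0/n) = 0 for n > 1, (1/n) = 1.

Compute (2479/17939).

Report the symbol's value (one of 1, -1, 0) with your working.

-1

flip (2479/17939) -> (17939/2479): both odd, 2479 mod 4 = 3, 17939 mod 4 = 3, so the flip contributes -1; sign now -1
(17939/2479): 17939 mod 2479 = 586, so (17939/2479) = (586/2479)
factor out 2^1: 586 = 2^1·293; with 2479 mod 8 = 7, (2/2479) = +1; sign now -1; continue with (293/2479)
flip (293/2479) -> (2479/293): both odd, 293 mod 4 = 1, 2479 mod 4 = 3, so the flip contributes +1; sign now -1
(2479/293): 2479 mod 293 = 135, so (2479/293) = (135/293)
flip (135/293) -> (293/135): both odd, 135 mod 4 = 3, 293 mod 4 = 1, so the flip contributes +1; sign now -1
(293/135): 293 mod 135 = 23, so (293/135) = (23/135)
flip (23/135) -> (135/23): both odd, 23 mod 4 = 3, 135 mod 4 = 3, so the flip contributes -1; sign now +1
(135/23): 135 mod 23 = 20, so (135/23) = (20/23)
factor out 2^2: 20 = 2^2·5; with 23 mod 8 = 7, (2/23) = +1; sign now +1; continue with (5/23)
flip (5/23) -> (23/5): both odd, 5 mod 4 = 1, 23 mod 4 = 3, so the flip contributes +1; sign now +1
(23/5): 23 mod 5 = 3, so (23/5) = (3/5)
flip (3/5) -> (5/3): both odd, 3 mod 4 = 3, 5 mod 4 = 1, so the flip contributes +1; sign now +1
(5/3): 5 mod 3 = 2, so (5/3) = (2/3)
factor out 2^1: 2 = 2^1·1; with 3 mod 8 = 3, (2/3) = -1; sign now -1; continue with (1/3)
reached (1/3) = 1, so the symbol is -1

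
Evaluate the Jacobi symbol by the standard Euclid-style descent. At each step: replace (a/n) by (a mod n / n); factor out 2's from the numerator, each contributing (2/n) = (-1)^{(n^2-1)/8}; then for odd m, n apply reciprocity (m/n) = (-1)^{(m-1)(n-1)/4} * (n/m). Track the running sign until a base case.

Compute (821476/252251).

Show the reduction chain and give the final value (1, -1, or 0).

-1

(821476/252251): 821476 mod 252251 = 64723, so (821476/252251) = (64723/252251)
flip (64723/252251) -> (252251/64723): both odd, 64723 mod 4 = 3, 252251 mod 4 = 3, so the flip contributes -1; sign now -1
(252251/64723): 252251 mod 64723 = 58082, so (252251/64723) = (58082/64723)
factor out 2^1: 58082 = 2^1·29041; with 64723 mod 8 = 3, (2/64723) = -1; sign now +1; continue with (29041/64723)
flip (29041/64723) -> (64723/29041): both odd, 29041 mod 4 = 1, 64723 mod 4 = 3, so the flip contributes +1; sign now +1
(64723/29041): 64723 mod 29041 = 6641, so (64723/29041) = (6641/29041)
flip (6641/29041) -> (29041/6641): both odd, 6641 mod 4 = 1, 29041 mod 4 = 1, so the flip contributes +1; sign now +1
(29041/6641): 29041 mod 6641 = 2477, so (29041/6641) = (2477/6641)
flip (2477/6641) -> (6641/2477): both odd, 2477 mod 4 = 1, 6641 mod 4 = 1, so the flip contributes +1; sign now +1
(6641/2477): 6641 mod 2477 = 1687, so (6641/2477) = (1687/2477)
flip (1687/2477) -> (2477/1687): both odd, 1687 mod 4 = 3, 2477 mod 4 = 1, so the flip contributes +1; sign now +1
(2477/1687): 2477 mod 1687 = 790, so (2477/1687) = (790/1687)
factor out 2^1: 790 = 2^1·395; with 1687 mod 8 = 7, (2/1687) = +1; sign now +1; continue with (395/1687)
flip (395/1687) -> (1687/395): both odd, 395 mod 4 = 3, 1687 mod 4 = 3, so the flip contributes -1; sign now -1
(1687/395): 1687 mod 395 = 107, so (1687/395) = (107/395)
flip (107/395) -> (395/107): both odd, 107 mod 4 = 3, 395 mod 4 = 3, so the flip contributes -1; sign now +1
(395/107): 395 mod 107 = 74, so (395/107) = (74/107)
factor out 2^1: 74 = 2^1·37; with 107 mod 8 = 3, (2/107) = -1; sign now -1; continue with (37/107)
flip (37/107) -> (107/37): both odd, 37 mod 4 = 1, 107 mod 4 = 3, so the flip contributes +1; sign now -1
(107/37): 107 mod 37 = 33, so (107/37) = (33/37)
flip (33/37) -> (37/33): both odd, 33 mod 4 = 1, 37 mod 4 = 1, so the flip contributes +1; sign now -1
(37/33): 37 mod 33 = 4, so (37/33) = (4/33)
factor out 2^2: 4 = 2^2·1; with 33 mod 8 = 1, (2/33) = +1; sign now -1; continue with (1/33)
reached (1/33) = 1, so the symbol is -1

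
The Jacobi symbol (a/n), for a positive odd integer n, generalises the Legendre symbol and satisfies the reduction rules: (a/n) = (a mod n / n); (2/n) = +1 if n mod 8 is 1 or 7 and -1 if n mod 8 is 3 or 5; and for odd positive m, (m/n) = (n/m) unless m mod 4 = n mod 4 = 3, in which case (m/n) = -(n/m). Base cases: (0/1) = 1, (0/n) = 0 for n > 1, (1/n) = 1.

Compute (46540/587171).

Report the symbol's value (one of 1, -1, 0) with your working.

46540 = 2^2·11635; (2/587171) = -1 since 587171 mod 8 = 3, so (46540/587171) = (-1)^2·(11635/587171); sign now +1
reciprocity: (11635/587171) = -1·(587171/11635) since 11635 mod 4 = 3, 587171 mod 4 = 3; sign now -1
(587171/11635) = (5421/11635)   [reduce mod 11635]
reciprocity: (5421/11635) = +1·(11635/5421) since 5421 mod 4 = 1, 11635 mod 4 = 3; sign now -1
(11635/5421) = (793/5421)   [reduce mod 5421]
reciprocity: (793/5421) = +1·(5421/793) since 793 mod 4 = 1, 5421 mod 4 = 1; sign now -1
(5421/793) = (663/793)   [reduce mod 793]
reciprocity: (663/793) = +1·(793/663) since 663 mod 4 = 3, 793 mod 4 = 1; sign now -1
(793/663) = (130/663)   [reduce mod 663]
130 = 2^1·65; (2/663) = +1 since 663 mod 8 = 7, so (130/663) = (+1)^1·(65/663); sign now -1
reciprocity: (65/663) = +1·(663/65) since 65 mod 4 = 1, 663 mod 4 = 3; sign now -1
(663/65) = (13/65)   [reduce mod 65]
reciprocity: (13/65) = +1·(65/13) since 13 mod 4 = 1, 65 mod 4 = 1; sign now -1
(65/13) = (0/13)   [reduce mod 13]
(0/13) = 0   [gcd(a, n) > 1]; final value = 0

0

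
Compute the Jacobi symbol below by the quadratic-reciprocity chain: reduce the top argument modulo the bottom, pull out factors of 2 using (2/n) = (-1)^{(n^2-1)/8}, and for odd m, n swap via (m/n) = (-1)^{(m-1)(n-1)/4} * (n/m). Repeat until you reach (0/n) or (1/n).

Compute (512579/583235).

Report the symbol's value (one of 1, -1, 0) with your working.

1

flip (512579/583235) -> (583235/512579): both odd, 512579 mod 4 = 3, 583235 mod 4 = 3, so the flip contributes -1; sign now -1
(583235/512579): 583235 mod 512579 = 70656, so (583235/512579) = (70656/512579)
factor out 2^10: 70656 = 2^10·69; with 512579 mod 8 = 3, (2/512579) = -1; sign now -1; continue with (69/512579)
flip (69/512579) -> (512579/69): both odd, 69 mod 4 = 1, 512579 mod 4 = 3, so the flip contributes +1; sign now -1
(512579/69): 512579 mod 69 = 47, so (512579/69) = (47/69)
flip (47/69) -> (69/47): both odd, 47 mod 4 = 3, 69 mod 4 = 1, so the flip contributes +1; sign now -1
(69/47): 69 mod 47 = 22, so (69/47) = (22/47)
factor out 2^1: 22 = 2^1·11; with 47 mod 8 = 7, (2/47) = +1; sign now -1; continue with (11/47)
flip (11/47) -> (47/11): both odd, 11 mod 4 = 3, 47 mod 4 = 3, so the flip contributes -1; sign now +1
(47/11): 47 mod 11 = 3, so (47/11) = (3/11)
flip (3/11) -> (11/3): both odd, 3 mod 4 = 3, 11 mod 4 = 3, so the flip contributes -1; sign now -1
(11/3): 11 mod 3 = 2, so (11/3) = (2/3)
factor out 2^1: 2 = 2^1·1; with 3 mod 8 = 3, (2/3) = -1; sign now +1; continue with (1/3)
reached (1/3) = 1, so the symbol is +1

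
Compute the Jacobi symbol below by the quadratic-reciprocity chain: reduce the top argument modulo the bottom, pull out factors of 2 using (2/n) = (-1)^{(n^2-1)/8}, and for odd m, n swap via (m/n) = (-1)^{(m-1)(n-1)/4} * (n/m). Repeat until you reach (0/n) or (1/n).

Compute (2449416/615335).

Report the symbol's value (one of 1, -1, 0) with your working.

(2449416/615335) = (603411/615335)   [reduce mod 615335]
reciprocity: (603411/615335) = -1·(615335/603411) since 603411 mod 4 = 3, 615335 mod 4 = 3; sign now -1
(615335/603411) = (11924/603411)   [reduce mod 603411]
11924 = 2^2·2981; (2/603411) = -1 since 603411 mod 8 = 3, so (11924/603411) = (-1)^2·(2981/603411); sign now -1
reciprocity: (2981/603411) = +1·(603411/2981) since 2981 mod 4 = 1, 603411 mod 4 = 3; sign now -1
(603411/2981) = (1249/2981)   [reduce mod 2981]
reciprocity: (1249/2981) = +1·(2981/1249) since 1249 mod 4 = 1, 2981 mod 4 = 1; sign now -1
(2981/1249) = (483/1249)   [reduce mod 1249]
reciprocity: (483/1249) = +1·(1249/483) since 483 mod 4 = 3, 1249 mod 4 = 1; sign now -1
(1249/483) = (283/483)   [reduce mod 483]
reciprocity: (283/483) = -1·(483/283) since 283 mod 4 = 3, 483 mod 4 = 3; sign now +1
(483/283) = (200/283)   [reduce mod 283]
200 = 2^3·25; (2/283) = -1 since 283 mod 8 = 3, so (200/283) = (-1)^3·(25/283); sign now -1
reciprocity: (25/283) = +1·(283/25) since 25 mod 4 = 1, 283 mod 4 = 3; sign now -1
(283/25) = (8/25)   [reduce mod 25]
8 = 2^3·1; (2/25) = +1 since 25 mod 8 = 1, so (8/25) = (+1)^3·(1/25); sign now -1
(1/25) = 1; final value = sign = -1

-1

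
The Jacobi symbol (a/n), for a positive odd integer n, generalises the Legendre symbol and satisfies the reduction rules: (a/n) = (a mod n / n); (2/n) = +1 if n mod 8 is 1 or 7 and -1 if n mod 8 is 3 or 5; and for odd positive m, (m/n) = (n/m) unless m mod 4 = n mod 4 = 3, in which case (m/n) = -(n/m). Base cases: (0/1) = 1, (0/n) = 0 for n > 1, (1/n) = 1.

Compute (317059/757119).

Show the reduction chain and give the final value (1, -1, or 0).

1

reciprocity: (317059/757119) = -1·(757119/317059) since 317059 mod 4 = 3, 757119 mod 4 = 3; sign now -1
(757119/317059) = (123001/317059)   [reduce mod 317059]
reciprocity: (123001/317059) = +1·(317059/123001) since 123001 mod 4 = 1, 317059 mod 4 = 3; sign now -1
(317059/123001) = (71057/123001)   [reduce mod 123001]
reciprocity: (71057/123001) = +1·(123001/71057) since 71057 mod 4 = 1, 123001 mod 4 = 1; sign now -1
(123001/71057) = (51944/71057)   [reduce mod 71057]
51944 = 2^3·6493; (2/71057) = +1 since 71057 mod 8 = 1, so (51944/71057) = (+1)^3·(6493/71057); sign now -1
reciprocity: (6493/71057) = +1·(71057/6493) since 6493 mod 4 = 1, 71057 mod 4 = 1; sign now -1
(71057/6493) = (6127/6493)   [reduce mod 6493]
reciprocity: (6127/6493) = +1·(6493/6127) since 6127 mod 4 = 3, 6493 mod 4 = 1; sign now -1
(6493/6127) = (366/6127)   [reduce mod 6127]
366 = 2^1·183; (2/6127) = +1 since 6127 mod 8 = 7, so (366/6127) = (+1)^1·(183/6127); sign now -1
reciprocity: (183/6127) = -1·(6127/183) since 183 mod 4 = 3, 6127 mod 4 = 3; sign now +1
(6127/183) = (88/183)   [reduce mod 183]
88 = 2^3·11; (2/183) = +1 since 183 mod 8 = 7, so (88/183) = (+1)^3·(11/183); sign now +1
reciprocity: (11/183) = -1·(183/11) since 11 mod 4 = 3, 183 mod 4 = 3; sign now -1
(183/11) = (7/11)   [reduce mod 11]
reciprocity: (7/11) = -1·(11/7) since 7 mod 4 = 3, 11 mod 4 = 3; sign now +1
(11/7) = (4/7)   [reduce mod 7]
4 = 2^2·1; (2/7) = +1 since 7 mod 8 = 7, so (4/7) = (+1)^2·(1/7); sign now +1
(1/7) = 1; final value = sign = +1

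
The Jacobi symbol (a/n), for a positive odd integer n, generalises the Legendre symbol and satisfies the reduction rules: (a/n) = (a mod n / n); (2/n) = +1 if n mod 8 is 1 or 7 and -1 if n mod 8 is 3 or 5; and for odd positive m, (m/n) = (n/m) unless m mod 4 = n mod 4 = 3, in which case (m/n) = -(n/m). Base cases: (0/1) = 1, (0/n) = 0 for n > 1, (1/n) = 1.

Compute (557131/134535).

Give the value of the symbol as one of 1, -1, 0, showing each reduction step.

(557131/134535) = (18991/134535)   [reduce mod 134535]
reciprocity: (18991/134535) = -1·(134535/18991) since 18991 mod 4 = 3, 134535 mod 4 = 3; sign now -1
(134535/18991) = (1598/18991)   [reduce mod 18991]
1598 = 2^1·799; (2/18991) = +1 since 18991 mod 8 = 7, so (1598/18991) = (+1)^1·(799/18991); sign now -1
reciprocity: (799/18991) = -1·(18991/799) since 799 mod 4 = 3, 18991 mod 4 = 3; sign now +1
(18991/799) = (614/799)   [reduce mod 799]
614 = 2^1·307; (2/799) = +1 since 799 mod 8 = 7, so (614/799) = (+1)^1·(307/799); sign now +1
reciprocity: (307/799) = -1·(799/307) since 307 mod 4 = 3, 799 mod 4 = 3; sign now -1
(799/307) = (185/307)   [reduce mod 307]
reciprocity: (185/307) = +1·(307/185) since 185 mod 4 = 1, 307 mod 4 = 3; sign now -1
(307/185) = (122/185)   [reduce mod 185]
122 = 2^1·61; (2/185) = +1 since 185 mod 8 = 1, so (122/185) = (+1)^1·(61/185); sign now -1
reciprocity: (61/185) = +1·(185/61) since 61 mod 4 = 1, 185 mod 4 = 1; sign now -1
(185/61) = (2/61)   [reduce mod 61]
2 = 2^1·1; (2/61) = -1 since 61 mod 8 = 5, so (2/61) = (-1)^1·(1/61); sign now +1
(1/61) = 1; final value = sign = +1

1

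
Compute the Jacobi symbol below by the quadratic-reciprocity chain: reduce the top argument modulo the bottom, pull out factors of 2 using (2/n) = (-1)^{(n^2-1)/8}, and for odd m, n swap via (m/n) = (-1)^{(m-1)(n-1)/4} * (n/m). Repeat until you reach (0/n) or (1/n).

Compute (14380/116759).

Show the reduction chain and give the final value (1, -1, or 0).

-1

14380 = 2^2·3595; (2/116759) = +1 since 116759 mod 8 = 7, so (14380/116759) = (+1)^2·(3595/116759); sign now +1
reciprocity: (3595/116759) = -1·(116759/3595) since 3595 mod 4 = 3, 116759 mod 4 = 3; sign now -1
(116759/3595) = (1719/3595)   [reduce mod 3595]
reciprocity: (1719/3595) = -1·(3595/1719) since 1719 mod 4 = 3, 3595 mod 4 = 3; sign now +1
(3595/1719) = (157/1719)   [reduce mod 1719]
reciprocity: (157/1719) = +1·(1719/157) since 157 mod 4 = 1, 1719 mod 4 = 3; sign now +1
(1719/157) = (149/157)   [reduce mod 157]
reciprocity: (149/157) = +1·(157/149) since 149 mod 4 = 1, 157 mod 4 = 1; sign now +1
(157/149) = (8/149)   [reduce mod 149]
8 = 2^3·1; (2/149) = -1 since 149 mod 8 = 5, so (8/149) = (-1)^3·(1/149); sign now -1
(1/149) = 1; final value = sign = -1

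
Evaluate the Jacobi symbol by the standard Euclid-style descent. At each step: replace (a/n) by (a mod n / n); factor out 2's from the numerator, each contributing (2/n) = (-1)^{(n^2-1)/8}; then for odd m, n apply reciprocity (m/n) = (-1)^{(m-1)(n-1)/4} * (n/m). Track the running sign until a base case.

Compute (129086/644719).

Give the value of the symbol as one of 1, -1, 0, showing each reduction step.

0

factor out 2^1: 129086 = 2^1·64543; with 644719 mod 8 = 7, (2/644719) = +1; sign now +1; continue with (64543/644719)
flip (64543/644719) -> (644719/64543): both odd, 64543 mod 4 = 3, 644719 mod 4 = 3, so the flip contributes -1; sign now -1
(644719/64543): 644719 mod 64543 = 63832, so (644719/64543) = (63832/64543)
factor out 2^3: 63832 = 2^3·7979; with 64543 mod 8 = 7, (2/64543) = +1; sign now -1; continue with (7979/64543)
flip (7979/64543) -> (64543/7979): both odd, 7979 mod 4 = 3, 64543 mod 4 = 3, so the flip contributes -1; sign now +1
(64543/7979): 64543 mod 7979 = 711, so (64543/7979) = (711/7979)
flip (711/7979) -> (7979/711): both odd, 711 mod 4 = 3, 7979 mod 4 = 3, so the flip contributes -1; sign now -1
(7979/711): 7979 mod 711 = 158, so (7979/711) = (158/711)
factor out 2^1: 158 = 2^1·79; with 711 mod 8 = 7, (2/711) = +1; sign now -1; continue with (79/711)
flip (79/711) -> (711/79): both odd, 79 mod 4 = 3, 711 mod 4 = 3, so the flip contributes -1; sign now +1
(711/79): 711 mod 79 = 0, so (711/79) = (0/79)
reached (0/79); gcd(a, n) > 1, so (0/79) = 0 and the symbol is 0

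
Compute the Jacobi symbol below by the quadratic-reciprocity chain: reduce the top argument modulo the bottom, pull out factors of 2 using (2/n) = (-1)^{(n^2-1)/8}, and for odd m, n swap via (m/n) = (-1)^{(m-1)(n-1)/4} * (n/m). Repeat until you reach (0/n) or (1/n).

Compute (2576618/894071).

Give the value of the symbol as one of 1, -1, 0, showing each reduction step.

(2576618/894071): 2576618 mod 894071 = 788476, so (2576618/894071) = (788476/894071)
factor out 2^2: 788476 = 2^2·197119; with 894071 mod 8 = 7, (2/894071) = +1; sign now +1; continue with (197119/894071)
flip (197119/894071) -> (894071/197119): both odd, 197119 mod 4 = 3, 894071 mod 4 = 3, so the flip contributes -1; sign now -1
(894071/197119): 894071 mod 197119 = 105595, so (894071/197119) = (105595/197119)
flip (105595/197119) -> (197119/105595): both odd, 105595 mod 4 = 3, 197119 mod 4 = 3, so the flip contributes -1; sign now +1
(197119/105595): 197119 mod 105595 = 91524, so (197119/105595) = (91524/105595)
factor out 2^2: 91524 = 2^2·22881; with 105595 mod 8 = 3, (2/105595) = -1; sign now +1; continue with (22881/105595)
flip (22881/105595) -> (105595/22881): both odd, 22881 mod 4 = 1, 105595 mod 4 = 3, so the flip contributes +1; sign now +1
(105595/22881): 105595 mod 22881 = 14071, so (105595/22881) = (14071/22881)
flip (14071/22881) -> (22881/14071): both odd, 14071 mod 4 = 3, 22881 mod 4 = 1, so the flip contributes +1; sign now +1
(22881/14071): 22881 mod 14071 = 8810, so (22881/14071) = (8810/14071)
factor out 2^1: 8810 = 2^1·4405; with 14071 mod 8 = 7, (2/14071) = +1; sign now +1; continue with (4405/14071)
flip (4405/14071) -> (14071/4405): both odd, 4405 mod 4 = 1, 14071 mod 4 = 3, so the flip contributes +1; sign now +1
(14071/4405): 14071 mod 4405 = 856, so (14071/4405) = (856/4405)
factor out 2^3: 856 = 2^3·107; with 4405 mod 8 = 5, (2/4405) = -1; sign now -1; continue with (107/4405)
flip (107/4405) -> (4405/107): both odd, 107 mod 4 = 3, 4405 mod 4 = 1, so the flip contributes +1; sign now -1
(4405/107): 4405 mod 107 = 18, so (4405/107) = (18/107)
factor out 2^1: 18 = 2^1·9; with 107 mod 8 = 3, (2/107) = -1; sign now +1; continue with (9/107)
flip (9/107) -> (107/9): both odd, 9 mod 4 = 1, 107 mod 4 = 3, so the flip contributes +1; sign now +1
(107/9): 107 mod 9 = 8, so (107/9) = (8/9)
factor out 2^3: 8 = 2^3·1; with 9 mod 8 = 1, (2/9) = +1; sign now +1; continue with (1/9)
reached (1/9) = 1, so the symbol is +1

1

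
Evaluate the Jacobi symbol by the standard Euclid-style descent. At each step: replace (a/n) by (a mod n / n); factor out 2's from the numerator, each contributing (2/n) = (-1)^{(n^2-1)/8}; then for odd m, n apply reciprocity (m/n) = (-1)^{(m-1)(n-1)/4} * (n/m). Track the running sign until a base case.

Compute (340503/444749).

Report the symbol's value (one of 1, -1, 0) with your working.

reciprocity: (340503/444749) = +1·(444749/340503) since 340503 mod 4 = 3, 444749 mod 4 = 1; sign now +1
(444749/340503) = (104246/340503)   [reduce mod 340503]
104246 = 2^1·52123; (2/340503) = +1 since 340503 mod 8 = 7, so (104246/340503) = (+1)^1·(52123/340503); sign now +1
reciprocity: (52123/340503) = -1·(340503/52123) since 52123 mod 4 = 3, 340503 mod 4 = 3; sign now -1
(340503/52123) = (27765/52123)   [reduce mod 52123]
reciprocity: (27765/52123) = +1·(52123/27765) since 27765 mod 4 = 1, 52123 mod 4 = 3; sign now -1
(52123/27765) = (24358/27765)   [reduce mod 27765]
24358 = 2^1·12179; (2/27765) = -1 since 27765 mod 8 = 5, so (24358/27765) = (-1)^1·(12179/27765); sign now +1
reciprocity: (12179/27765) = +1·(27765/12179) since 12179 mod 4 = 3, 27765 mod 4 = 1; sign now +1
(27765/12179) = (3407/12179)   [reduce mod 12179]
reciprocity: (3407/12179) = -1·(12179/3407) since 3407 mod 4 = 3, 12179 mod 4 = 3; sign now -1
(12179/3407) = (1958/3407)   [reduce mod 3407]
1958 = 2^1·979; (2/3407) = +1 since 3407 mod 8 = 7, so (1958/3407) = (+1)^1·(979/3407); sign now -1
reciprocity: (979/3407) = -1·(3407/979) since 979 mod 4 = 3, 3407 mod 4 = 3; sign now +1
(3407/979) = (470/979)   [reduce mod 979]
470 = 2^1·235; (2/979) = -1 since 979 mod 8 = 3, so (470/979) = (-1)^1·(235/979); sign now -1
reciprocity: (235/979) = -1·(979/235) since 235 mod 4 = 3, 979 mod 4 = 3; sign now +1
(979/235) = (39/235)   [reduce mod 235]
reciprocity: (39/235) = -1·(235/39) since 39 mod 4 = 3, 235 mod 4 = 3; sign now -1
(235/39) = (1/39)   [reduce mod 39]
(1/39) = 1; final value = sign = -1

-1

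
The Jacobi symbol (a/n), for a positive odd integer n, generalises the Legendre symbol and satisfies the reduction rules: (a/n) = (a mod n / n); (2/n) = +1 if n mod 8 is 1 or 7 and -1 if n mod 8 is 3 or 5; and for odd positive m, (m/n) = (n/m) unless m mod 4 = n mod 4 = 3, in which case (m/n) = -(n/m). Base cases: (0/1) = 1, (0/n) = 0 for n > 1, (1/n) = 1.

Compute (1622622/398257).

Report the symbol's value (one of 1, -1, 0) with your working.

-1

(1622622/398257) = (29594/398257)   [reduce mod 398257]
29594 = 2^1·14797; (2/398257) = +1 since 398257 mod 8 = 1, so (29594/398257) = (+1)^1·(14797/398257); sign now +1
reciprocity: (14797/398257) = +1·(398257/14797) since 14797 mod 4 = 1, 398257 mod 4 = 1; sign now +1
(398257/14797) = (13535/14797)   [reduce mod 14797]
reciprocity: (13535/14797) = +1·(14797/13535) since 13535 mod 4 = 3, 14797 mod 4 = 1; sign now +1
(14797/13535) = (1262/13535)   [reduce mod 13535]
1262 = 2^1·631; (2/13535) = +1 since 13535 mod 8 = 7, so (1262/13535) = (+1)^1·(631/13535); sign now +1
reciprocity: (631/13535) = -1·(13535/631) since 631 mod 4 = 3, 13535 mod 4 = 3; sign now -1
(13535/631) = (284/631)   [reduce mod 631]
284 = 2^2·71; (2/631) = +1 since 631 mod 8 = 7, so (284/631) = (+1)^2·(71/631); sign now -1
reciprocity: (71/631) = -1·(631/71) since 71 mod 4 = 3, 631 mod 4 = 3; sign now +1
(631/71) = (63/71)   [reduce mod 71]
reciprocity: (63/71) = -1·(71/63) since 63 mod 4 = 3, 71 mod 4 = 3; sign now -1
(71/63) = (8/63)   [reduce mod 63]
8 = 2^3·1; (2/63) = +1 since 63 mod 8 = 7, so (8/63) = (+1)^3·(1/63); sign now -1
(1/63) = 1; final value = sign = -1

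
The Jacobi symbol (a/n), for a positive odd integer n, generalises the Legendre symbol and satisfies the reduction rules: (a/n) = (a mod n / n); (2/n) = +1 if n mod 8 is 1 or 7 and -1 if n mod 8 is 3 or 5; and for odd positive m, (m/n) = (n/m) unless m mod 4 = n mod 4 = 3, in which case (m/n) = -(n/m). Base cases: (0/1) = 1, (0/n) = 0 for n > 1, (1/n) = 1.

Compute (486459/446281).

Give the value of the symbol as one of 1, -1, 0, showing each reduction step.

1

(486459/446281) = (40178/446281)   [reduce mod 446281]
40178 = 2^1·20089; (2/446281) = +1 since 446281 mod 8 = 1, so (40178/446281) = (+1)^1·(20089/446281); sign now +1
reciprocity: (20089/446281) = +1·(446281/20089) since 20089 mod 4 = 1, 446281 mod 4 = 1; sign now +1
(446281/20089) = (4323/20089)   [reduce mod 20089]
reciprocity: (4323/20089) = +1·(20089/4323) since 4323 mod 4 = 3, 20089 mod 4 = 1; sign now +1
(20089/4323) = (2797/4323)   [reduce mod 4323]
reciprocity: (2797/4323) = +1·(4323/2797) since 2797 mod 4 = 1, 4323 mod 4 = 3; sign now +1
(4323/2797) = (1526/2797)   [reduce mod 2797]
1526 = 2^1·763; (2/2797) = -1 since 2797 mod 8 = 5, so (1526/2797) = (-1)^1·(763/2797); sign now -1
reciprocity: (763/2797) = +1·(2797/763) since 763 mod 4 = 3, 2797 mod 4 = 1; sign now -1
(2797/763) = (508/763)   [reduce mod 763]
508 = 2^2·127; (2/763) = -1 since 763 mod 8 = 3, so (508/763) = (-1)^2·(127/763); sign now -1
reciprocity: (127/763) = -1·(763/127) since 127 mod 4 = 3, 763 mod 4 = 3; sign now +1
(763/127) = (1/127)   [reduce mod 127]
(1/127) = 1; final value = sign = +1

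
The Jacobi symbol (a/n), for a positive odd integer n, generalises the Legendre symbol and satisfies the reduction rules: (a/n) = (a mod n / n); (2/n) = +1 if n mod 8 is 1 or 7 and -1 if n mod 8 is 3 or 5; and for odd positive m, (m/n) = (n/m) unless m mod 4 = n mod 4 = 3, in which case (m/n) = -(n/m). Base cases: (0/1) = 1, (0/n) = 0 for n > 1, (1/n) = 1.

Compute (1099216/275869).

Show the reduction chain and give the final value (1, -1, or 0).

-1

(1099216/275869): 1099216 mod 275869 = 271609, so (1099216/275869) = (271609/275869)
flip (271609/275869) -> (275869/271609): both odd, 271609 mod 4 = 1, 275869 mod 4 = 1, so the flip contributes +1; sign now +1
(275869/271609): 275869 mod 271609 = 4260, so (275869/271609) = (4260/271609)
factor out 2^2: 4260 = 2^2·1065; with 271609 mod 8 = 1, (2/271609) = +1; sign now +1; continue with (1065/271609)
flip (1065/271609) -> (271609/1065): both odd, 1065 mod 4 = 1, 271609 mod 4 = 1, so the flip contributes +1; sign now +1
(271609/1065): 271609 mod 1065 = 34, so (271609/1065) = (34/1065)
factor out 2^1: 34 = 2^1·17; with 1065 mod 8 = 1, (2/1065) = +1; sign now +1; continue with (17/1065)
flip (17/1065) -> (1065/17): both odd, 17 mod 4 = 1, 1065 mod 4 = 1, so the flip contributes +1; sign now +1
(1065/17): 1065 mod 17 = 11, so (1065/17) = (11/17)
flip (11/17) -> (17/11): both odd, 11 mod 4 = 3, 17 mod 4 = 1, so the flip contributes +1; sign now +1
(17/11): 17 mod 11 = 6, so (17/11) = (6/11)
factor out 2^1: 6 = 2^1·3; with 11 mod 8 = 3, (2/11) = -1; sign now -1; continue with (3/11)
flip (3/11) -> (11/3): both odd, 3 mod 4 = 3, 11 mod 4 = 3, so the flip contributes -1; sign now +1
(11/3): 11 mod 3 = 2, so (11/3) = (2/3)
factor out 2^1: 2 = 2^1·1; with 3 mod 8 = 3, (2/3) = -1; sign now -1; continue with (1/3)
reached (1/3) = 1, so the symbol is -1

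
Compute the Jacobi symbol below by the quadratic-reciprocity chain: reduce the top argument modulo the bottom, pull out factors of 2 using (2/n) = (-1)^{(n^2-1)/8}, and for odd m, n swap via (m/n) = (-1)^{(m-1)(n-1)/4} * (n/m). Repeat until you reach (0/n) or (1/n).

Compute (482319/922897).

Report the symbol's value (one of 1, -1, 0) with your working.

1

reciprocity: (482319/922897) = +1·(922897/482319) since 482319 mod 4 = 3, 922897 mod 4 = 1; sign now +1
(922897/482319) = (440578/482319)   [reduce mod 482319]
440578 = 2^1·220289; (2/482319) = +1 since 482319 mod 8 = 7, so (440578/482319) = (+1)^1·(220289/482319); sign now +1
reciprocity: (220289/482319) = +1·(482319/220289) since 220289 mod 4 = 1, 482319 mod 4 = 3; sign now +1
(482319/220289) = (41741/220289)   [reduce mod 220289]
reciprocity: (41741/220289) = +1·(220289/41741) since 41741 mod 4 = 1, 220289 mod 4 = 1; sign now +1
(220289/41741) = (11584/41741)   [reduce mod 41741]
11584 = 2^6·181; (2/41741) = -1 since 41741 mod 8 = 5, so (11584/41741) = (-1)^6·(181/41741); sign now +1
reciprocity: (181/41741) = +1·(41741/181) since 181 mod 4 = 1, 41741 mod 4 = 1; sign now +1
(41741/181) = (111/181)   [reduce mod 181]
reciprocity: (111/181) = +1·(181/111) since 111 mod 4 = 3, 181 mod 4 = 1; sign now +1
(181/111) = (70/111)   [reduce mod 111]
70 = 2^1·35; (2/111) = +1 since 111 mod 8 = 7, so (70/111) = (+1)^1·(35/111); sign now +1
reciprocity: (35/111) = -1·(111/35) since 35 mod 4 = 3, 111 mod 4 = 3; sign now -1
(111/35) = (6/35)   [reduce mod 35]
6 = 2^1·3; (2/35) = -1 since 35 mod 8 = 3, so (6/35) = (-1)^1·(3/35); sign now +1
reciprocity: (3/35) = -1·(35/3) since 3 mod 4 = 3, 35 mod 4 = 3; sign now -1
(35/3) = (2/3)   [reduce mod 3]
2 = 2^1·1; (2/3) = -1 since 3 mod 8 = 3, so (2/3) = (-1)^1·(1/3); sign now +1
(1/3) = 1; final value = sign = +1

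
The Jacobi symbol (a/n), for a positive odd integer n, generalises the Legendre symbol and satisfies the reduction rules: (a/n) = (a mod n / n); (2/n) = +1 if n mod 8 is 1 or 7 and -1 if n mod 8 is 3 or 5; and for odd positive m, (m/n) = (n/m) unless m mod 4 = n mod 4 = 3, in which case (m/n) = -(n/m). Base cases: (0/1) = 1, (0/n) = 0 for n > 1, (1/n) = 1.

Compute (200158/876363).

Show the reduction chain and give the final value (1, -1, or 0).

-1

factor out 2^1: 200158 = 2^1·100079; with 876363 mod 8 = 3, (2/876363) = -1; sign now -1; continue with (100079/876363)
flip (100079/876363) -> (876363/100079): both odd, 100079 mod 4 = 3, 876363 mod 4 = 3, so the flip contributes -1; sign now +1
(876363/100079): 876363 mod 100079 = 75731, so (876363/100079) = (75731/100079)
flip (75731/100079) -> (100079/75731): both odd, 75731 mod 4 = 3, 100079 mod 4 = 3, so the flip contributes -1; sign now -1
(100079/75731): 100079 mod 75731 = 24348, so (100079/75731) = (24348/75731)
factor out 2^2: 24348 = 2^2·6087; with 75731 mod 8 = 3, (2/75731) = -1; sign now -1; continue with (6087/75731)
flip (6087/75731) -> (75731/6087): both odd, 6087 mod 4 = 3, 75731 mod 4 = 3, so the flip contributes -1; sign now +1
(75731/6087): 75731 mod 6087 = 2687, so (75731/6087) = (2687/6087)
flip (2687/6087) -> (6087/2687): both odd, 2687 mod 4 = 3, 6087 mod 4 = 3, so the flip contributes -1; sign now -1
(6087/2687): 6087 mod 2687 = 713, so (6087/2687) = (713/2687)
flip (713/2687) -> (2687/713): both odd, 713 mod 4 = 1, 2687 mod 4 = 3, so the flip contributes +1; sign now -1
(2687/713): 2687 mod 713 = 548, so (2687/713) = (548/713)
factor out 2^2: 548 = 2^2·137; with 713 mod 8 = 1, (2/713) = +1; sign now -1; continue with (137/713)
flip (137/713) -> (713/137): both odd, 137 mod 4 = 1, 713 mod 4 = 1, so the flip contributes +1; sign now -1
(713/137): 713 mod 137 = 28, so (713/137) = (28/137)
factor out 2^2: 28 = 2^2·7; with 137 mod 8 = 1, (2/137) = +1; sign now -1; continue with (7/137)
flip (7/137) -> (137/7): both odd, 7 mod 4 = 3, 137 mod 4 = 1, so the flip contributes +1; sign now -1
(137/7): 137 mod 7 = 4, so (137/7) = (4/7)
factor out 2^2: 4 = 2^2·1; with 7 mod 8 = 7, (2/7) = +1; sign now -1; continue with (1/7)
reached (1/7) = 1, so the symbol is -1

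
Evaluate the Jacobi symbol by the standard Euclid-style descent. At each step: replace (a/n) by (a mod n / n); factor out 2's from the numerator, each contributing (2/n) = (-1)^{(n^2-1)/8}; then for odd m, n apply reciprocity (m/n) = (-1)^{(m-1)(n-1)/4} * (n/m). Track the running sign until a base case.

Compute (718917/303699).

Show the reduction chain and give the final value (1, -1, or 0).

(718917/303699) = (111519/303699)   [reduce mod 303699]
reciprocity: (111519/303699) = -1·(303699/111519) since 111519 mod 4 = 3, 303699 mod 4 = 3; sign now -1
(303699/111519) = (80661/111519)   [reduce mod 111519]
reciprocity: (80661/111519) = +1·(111519/80661) since 80661 mod 4 = 1, 111519 mod 4 = 3; sign now -1
(111519/80661) = (30858/80661)   [reduce mod 80661]
30858 = 2^1·15429; (2/80661) = -1 since 80661 mod 8 = 5, so (30858/80661) = (-1)^1·(15429/80661); sign now +1
reciprocity: (15429/80661) = +1·(80661/15429) since 15429 mod 4 = 1, 80661 mod 4 = 1; sign now +1
(80661/15429) = (3516/15429)   [reduce mod 15429]
3516 = 2^2·879; (2/15429) = -1 since 15429 mod 8 = 5, so (3516/15429) = (-1)^2·(879/15429); sign now +1
reciprocity: (879/15429) = +1·(15429/879) since 879 mod 4 = 3, 15429 mod 4 = 1; sign now +1
(15429/879) = (486/879)   [reduce mod 879]
486 = 2^1·243; (2/879) = +1 since 879 mod 8 = 7, so (486/879) = (+1)^1·(243/879); sign now +1
reciprocity: (243/879) = -1·(879/243) since 243 mod 4 = 3, 879 mod 4 = 3; sign now -1
(879/243) = (150/243)   [reduce mod 243]
150 = 2^1·75; (2/243) = -1 since 243 mod 8 = 3, so (150/243) = (-1)^1·(75/243); sign now +1
reciprocity: (75/243) = -1·(243/75) since 75 mod 4 = 3, 243 mod 4 = 3; sign now -1
(243/75) = (18/75)   [reduce mod 75]
18 = 2^1·9; (2/75) = -1 since 75 mod 8 = 3, so (18/75) = (-1)^1·(9/75); sign now +1
reciprocity: (9/75) = +1·(75/9) since 9 mod 4 = 1, 75 mod 4 = 3; sign now +1
(75/9) = (3/9)   [reduce mod 9]
reciprocity: (3/9) = +1·(9/3) since 3 mod 4 = 3, 9 mod 4 = 1; sign now +1
(9/3) = (0/3)   [reduce mod 3]
(0/3) = 0   [gcd(a, n) > 1]; final value = 0

0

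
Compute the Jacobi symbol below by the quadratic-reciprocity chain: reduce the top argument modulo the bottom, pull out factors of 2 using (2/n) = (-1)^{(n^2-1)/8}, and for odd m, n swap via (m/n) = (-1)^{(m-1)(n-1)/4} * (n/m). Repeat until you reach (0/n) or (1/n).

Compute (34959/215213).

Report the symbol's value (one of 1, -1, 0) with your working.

-1

flip (34959/215213) -> (215213/34959): both odd, 34959 mod 4 = 3, 215213 mod 4 = 1, so the flip contributes +1; sign now +1
(215213/34959): 215213 mod 34959 = 5459, so (215213/34959) = (5459/34959)
flip (5459/34959) -> (34959/5459): both odd, 5459 mod 4 = 3, 34959 mod 4 = 3, so the flip contributes -1; sign now -1
(34959/5459): 34959 mod 5459 = 2205, so (34959/5459) = (2205/5459)
flip (2205/5459) -> (5459/2205): both odd, 2205 mod 4 = 1, 5459 mod 4 = 3, so the flip contributes +1; sign now -1
(5459/2205): 5459 mod 2205 = 1049, so (5459/2205) = (1049/2205)
flip (1049/2205) -> (2205/1049): both odd, 1049 mod 4 = 1, 2205 mod 4 = 1, so the flip contributes +1; sign now -1
(2205/1049): 2205 mod 1049 = 107, so (2205/1049) = (107/1049)
flip (107/1049) -> (1049/107): both odd, 107 mod 4 = 3, 1049 mod 4 = 1, so the flip contributes +1; sign now -1
(1049/107): 1049 mod 107 = 86, so (1049/107) = (86/107)
factor out 2^1: 86 = 2^1·43; with 107 mod 8 = 3, (2/107) = -1; sign now +1; continue with (43/107)
flip (43/107) -> (107/43): both odd, 43 mod 4 = 3, 107 mod 4 = 3, so the flip contributes -1; sign now -1
(107/43): 107 mod 43 = 21, so (107/43) = (21/43)
flip (21/43) -> (43/21): both odd, 21 mod 4 = 1, 43 mod 4 = 3, so the flip contributes +1; sign now -1
(43/21): 43 mod 21 = 1, so (43/21) = (1/21)
reached (1/21) = 1, so the symbol is -1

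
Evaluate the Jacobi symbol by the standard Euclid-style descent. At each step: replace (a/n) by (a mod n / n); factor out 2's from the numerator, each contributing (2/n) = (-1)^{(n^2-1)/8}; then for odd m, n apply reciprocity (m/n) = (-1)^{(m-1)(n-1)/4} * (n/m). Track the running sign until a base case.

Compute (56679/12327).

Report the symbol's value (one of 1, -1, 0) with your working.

(56679/12327) = (7371/12327)   [reduce mod 12327]
reciprocity: (7371/12327) = -1·(12327/7371) since 7371 mod 4 = 3, 12327 mod 4 = 3; sign now -1
(12327/7371) = (4956/7371)   [reduce mod 7371]
4956 = 2^2·1239; (2/7371) = -1 since 7371 mod 8 = 3, so (4956/7371) = (-1)^2·(1239/7371); sign now -1
reciprocity: (1239/7371) = -1·(7371/1239) since 1239 mod 4 = 3, 7371 mod 4 = 3; sign now +1
(7371/1239) = (1176/1239)   [reduce mod 1239]
1176 = 2^3·147; (2/1239) = +1 since 1239 mod 8 = 7, so (1176/1239) = (+1)^3·(147/1239); sign now +1
reciprocity: (147/1239) = -1·(1239/147) since 147 mod 4 = 3, 1239 mod 4 = 3; sign now -1
(1239/147) = (63/147)   [reduce mod 147]
reciprocity: (63/147) = -1·(147/63) since 63 mod 4 = 3, 147 mod 4 = 3; sign now +1
(147/63) = (21/63)   [reduce mod 63]
reciprocity: (21/63) = +1·(63/21) since 21 mod 4 = 1, 63 mod 4 = 3; sign now +1
(63/21) = (0/21)   [reduce mod 21]
(0/21) = 0   [gcd(a, n) > 1]; final value = 0

0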